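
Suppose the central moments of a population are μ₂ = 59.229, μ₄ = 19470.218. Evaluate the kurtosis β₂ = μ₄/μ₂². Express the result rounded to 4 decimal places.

5.5501

μ₂² = 59.229² = 3508.07444
μ₄/μ₂² = 19470.218 / 3508.07444 = 5.55012
β₂ ≈ 5.5501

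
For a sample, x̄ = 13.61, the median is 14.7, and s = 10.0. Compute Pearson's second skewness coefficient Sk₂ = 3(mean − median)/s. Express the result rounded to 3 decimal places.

Sk₂ = 3(13.61 − 14.7) / 10.0 = 3 × -1.0900 / 10.0
    = -3.2700 / 10.0 ≈ -0.327

-0.327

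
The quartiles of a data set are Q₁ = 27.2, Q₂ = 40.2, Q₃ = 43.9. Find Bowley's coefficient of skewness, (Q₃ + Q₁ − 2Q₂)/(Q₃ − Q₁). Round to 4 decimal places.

numerator: Q₃ + Q₁ − 2Q₂ = 43.9 + 27.2 − 2×40.2 = -9.3000
denominator: Q₃ − Q₁ = 43.9 − 27.2 = 16.7000
Bowley skewness = -9.3000 / 16.7000 ≈ -0.5569

-0.5569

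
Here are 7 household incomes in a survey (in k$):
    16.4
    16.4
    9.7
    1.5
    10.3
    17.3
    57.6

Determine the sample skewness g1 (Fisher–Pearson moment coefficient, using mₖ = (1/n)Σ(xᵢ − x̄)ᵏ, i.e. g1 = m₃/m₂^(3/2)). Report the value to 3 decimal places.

x̄ = (16.4 + 16.4 + 9.7 + 1.5 + 10.3 + 17.3 + 57.6) / 7 = 18.4571
deviations (xᵢ − x̄): -2.0571, -2.0571, -8.7571, -16.9571, -8.1571, -1.1571, 39.1429
Σ(xᵢ − x̄)² = 1972.7371 ⇒ m₂ = 1972.7371/7 = 281.81959
Σ(xᵢ − x̄)³ = 53864.0192 ⇒ m₃ = 53864.0192/7 = 7694.85988
m₂^(3/2) = 281.81959^(1.5) = 4731.04166
g1 = m₃ / m₂^(3/2) = 7694.85988 / 4731.04166 ≈ 1.626

1.626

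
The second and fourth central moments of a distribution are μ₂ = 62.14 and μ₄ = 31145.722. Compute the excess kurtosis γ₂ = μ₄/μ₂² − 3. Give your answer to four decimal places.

μ₂² = 62.14² = 3861.37960
μ₄/μ₂² = 31145.722 / 3861.37960 = 8.06596
γ₂ = 8.06596 − 3 ≈ 5.0660

5.0660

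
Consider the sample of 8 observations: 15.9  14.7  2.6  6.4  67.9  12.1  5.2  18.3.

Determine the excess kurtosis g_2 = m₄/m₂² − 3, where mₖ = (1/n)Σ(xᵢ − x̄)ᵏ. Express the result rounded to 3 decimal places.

x̄ = 17.8875
Σ(xᵢ − x̄)² = 3075.6688 ⇒ m₂ = 384.45859
Σ(xᵢ − x̄)⁴ = 6355438.7384 ⇒ m₄ = 794429.84230
m₂² = 147808.41031
g_2 = m₄/m₂² − 3 = 5.37473 − 3 ≈ 2.375

2.375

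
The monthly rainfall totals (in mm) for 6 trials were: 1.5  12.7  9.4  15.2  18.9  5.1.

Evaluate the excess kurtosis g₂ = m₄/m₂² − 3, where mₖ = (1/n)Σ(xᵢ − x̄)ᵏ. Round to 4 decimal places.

-1.2283

x̄ = 10.4667
Σ(xᵢ − x̄)² = 208.8533 ⇒ m₂ = 34.80889
Σ(xᵢ − x̄)⁴ = 12880.1867 ⇒ m₄ = 2146.69779
m₂² = 1211.65875
g₂ = m₄/m₂² − 3 = 1.77170 − 3 ≈ -1.2283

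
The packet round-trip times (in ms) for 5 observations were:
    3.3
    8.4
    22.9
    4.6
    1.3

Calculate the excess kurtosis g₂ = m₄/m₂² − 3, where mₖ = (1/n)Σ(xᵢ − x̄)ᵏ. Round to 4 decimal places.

x̄ = 8.1000
Σ(xᵢ − x̄)² = 300.6600 ⇒ m₂ = 60.13200
Σ(xᵢ − x̄)⁴ = 50797.5714 ⇒ m₄ = 10159.51428
m₂² = 3615.85742
g₂ = m₄/m₂² − 3 = 2.80971 − 3 ≈ -0.1903

-0.1903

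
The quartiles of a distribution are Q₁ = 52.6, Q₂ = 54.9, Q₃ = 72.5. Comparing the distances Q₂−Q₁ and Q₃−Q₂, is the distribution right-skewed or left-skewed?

right-skewed

Q₂ − Q₁ = 2.3;  Q₃ − Q₂ = 17.6
Q₃ − Q₂ > Q₂ − Q₁ ⇒ the upper half is more spread out ⇒ right-skewed.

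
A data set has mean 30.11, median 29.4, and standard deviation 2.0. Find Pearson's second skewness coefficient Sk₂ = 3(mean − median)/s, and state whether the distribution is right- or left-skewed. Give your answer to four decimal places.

Sk₂ = 3(30.11 − 29.4) / 2.0 = 3 × 0.7100 / 2.0
    = 2.1300 / 2.0 ≈ 1.0650
Sk₂ > 0 ⇒ mean > median ⇒ right-skewed (positive skew).

1.0650, right-skewed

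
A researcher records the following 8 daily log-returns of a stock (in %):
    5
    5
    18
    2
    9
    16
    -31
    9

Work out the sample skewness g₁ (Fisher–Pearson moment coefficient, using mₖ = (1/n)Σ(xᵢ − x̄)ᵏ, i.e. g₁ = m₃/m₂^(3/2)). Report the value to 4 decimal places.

x̄ = (5 + 5 + 18 + 2 + 9 + 16 - 31 + 9) / 8 = 4.1250
deviations (xᵢ − x̄): 0.8750, 0.8750, 13.8750, -2.1250, 4.8750, 11.8750, -35.1250, 4.8750
Σ(xᵢ − x̄)² = 1620.8750 ⇒ m₂ = 1620.8750/8 = 202.60938
Σ(xᵢ − x̄)³ = -38766.8438 ⇒ m₃ = -38766.8438/8 = -4845.85547
m₂^(3/2) = 202.60938^(1.5) = 2883.96048
g₁ = m₃ / m₂^(3/2) = -4845.85547 / 2883.96048 ≈ -1.6803

-1.6803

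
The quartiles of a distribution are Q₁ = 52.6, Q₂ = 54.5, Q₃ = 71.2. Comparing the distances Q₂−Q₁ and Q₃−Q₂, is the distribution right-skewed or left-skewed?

right-skewed

Q₂ − Q₁ = 1.9;  Q₃ − Q₂ = 16.7
Q₃ − Q₂ > Q₂ − Q₁ ⇒ the upper half is more spread out ⇒ right-skewed.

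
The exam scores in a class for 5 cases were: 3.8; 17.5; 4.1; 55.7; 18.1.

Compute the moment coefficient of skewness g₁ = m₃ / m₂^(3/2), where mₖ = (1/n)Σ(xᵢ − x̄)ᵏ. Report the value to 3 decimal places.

x̄ = (3.8 + 17.5 + 4.1 + 55.7 + 18.1) / 5 = 19.8400
deviations (xᵢ − x̄): -16.0400, -2.3400, -15.7400, 35.8600, -1.7400
Σ(xᵢ − x̄)² = 1799.4720 ⇒ m₂ = 1799.4720/5 = 359.89440
Σ(xᵢ − x̄)³ = 38069.3690 ⇒ m₃ = 38069.3690/5 = 7613.87381
m₂^(3/2) = 359.89440^(1.5) = 6827.51454
g₁ = m₃ / m₂^(3/2) = 7613.87381 / 6827.51454 ≈ 1.115

1.115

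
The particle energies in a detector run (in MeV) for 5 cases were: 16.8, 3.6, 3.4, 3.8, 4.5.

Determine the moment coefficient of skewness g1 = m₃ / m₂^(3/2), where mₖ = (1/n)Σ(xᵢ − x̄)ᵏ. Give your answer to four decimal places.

1.4813

x̄ = (16.8 + 3.6 + 3.4 + 3.8 + 4.5) / 5 = 6.4200
deviations (xᵢ − x̄): 10.3800, -2.8200, -3.0200, -2.6200, -1.9200
Σ(xᵢ − x̄)² = 135.3680 ⇒ m₂ = 135.3680/5 = 27.07360
Σ(xᵢ − x̄)³ = 1043.3549 ⇒ m₃ = 1043.3549/5 = 208.67098
m₂^(3/2) = 27.07360^(1.5) = 140.87016
g1 = m₃ / m₂^(3/2) = 208.67098 / 140.87016 ≈ 1.4813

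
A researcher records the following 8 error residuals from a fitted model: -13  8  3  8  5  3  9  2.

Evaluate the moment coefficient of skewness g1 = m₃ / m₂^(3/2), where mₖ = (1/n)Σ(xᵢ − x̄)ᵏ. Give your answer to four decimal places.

-1.6431

x̄ = (-13 + 8 + 3 + 8 + 5 + 3 + 9 + 2) / 8 = 3.1250
deviations (xᵢ − x̄): -16.1250, 4.8750, -0.1250, 4.8750, 1.8750, -0.1250, 5.8750, -1.1250
Σ(xᵢ − x̄)² = 346.8750 ⇒ m₂ = 346.8750/8 = 43.35938
Σ(xᵢ − x̄)³ = -3753.0938 ⇒ m₃ = -3753.0938/8 = -469.13672
m₂^(3/2) = 43.35938^(1.5) = 285.51210
g1 = m₃ / m₂^(3/2) = -469.13672 / 285.51210 ≈ -1.6431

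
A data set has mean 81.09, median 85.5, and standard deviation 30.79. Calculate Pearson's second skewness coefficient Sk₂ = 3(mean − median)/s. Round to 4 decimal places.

Sk₂ = 3(81.09 − 85.5) / 30.79 = 3 × -4.4100 / 30.79
    = -13.2300 / 30.79 ≈ -0.4297

-0.4297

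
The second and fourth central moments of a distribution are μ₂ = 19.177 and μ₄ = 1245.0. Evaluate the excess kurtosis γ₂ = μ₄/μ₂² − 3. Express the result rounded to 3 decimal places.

μ₂² = 19.177² = 367.75733
μ₄/μ₂² = 1245.0 / 367.75733 = 3.38538
γ₂ = 3.38538 − 3 ≈ 0.385

0.385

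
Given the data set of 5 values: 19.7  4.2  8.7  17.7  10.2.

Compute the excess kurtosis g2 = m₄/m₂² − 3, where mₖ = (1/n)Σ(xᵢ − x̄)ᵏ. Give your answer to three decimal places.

x̄ = 12.1000
Σ(xᵢ − x̄)² = 166.7000 ⇒ m₂ = 33.34000
Σ(xᵢ − x̄)⁴ = 8361.3410 ⇒ m₄ = 1672.26820
m₂² = 1111.55560
g2 = m₄/m₂² − 3 = 1.50444 − 3 ≈ -1.496

-1.496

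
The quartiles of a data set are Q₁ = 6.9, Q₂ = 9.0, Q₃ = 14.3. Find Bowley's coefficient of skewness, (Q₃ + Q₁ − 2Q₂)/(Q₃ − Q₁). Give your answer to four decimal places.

0.4324

numerator: Q₃ + Q₁ − 2Q₂ = 14.3 + 6.9 − 2×9.0 = 3.2000
denominator: Q₃ − Q₁ = 14.3 − 6.9 = 7.4000
Bowley skewness = 3.2000 / 7.4000 ≈ 0.4324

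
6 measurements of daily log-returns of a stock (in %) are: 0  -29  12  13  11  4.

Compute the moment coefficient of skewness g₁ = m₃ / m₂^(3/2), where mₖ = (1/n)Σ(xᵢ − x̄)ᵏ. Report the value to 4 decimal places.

-1.4109

x̄ = (0 - 29 + 12 + 13 + 11 + 4) / 6 = 1.8333
deviations (xᵢ − x̄): -1.8333, -30.8333, 10.1667, 11.1667, 9.1667, 2.1667
Σ(xᵢ − x̄)² = 1270.8333 ⇒ m₂ = 1270.8333/6 = 211.80556
Σ(xᵢ − x̄)³ = -26095.5556 ⇒ m₃ = -26095.5556/6 = -4349.25926
m₂^(3/2) = 211.80556^(1.5) = 3082.52084
g₁ = m₃ / m₂^(3/2) = -4349.25926 / 3082.52084 ≈ -1.4109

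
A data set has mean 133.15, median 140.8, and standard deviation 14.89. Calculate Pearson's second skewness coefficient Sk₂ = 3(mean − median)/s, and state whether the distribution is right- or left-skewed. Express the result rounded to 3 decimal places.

Sk₂ = 3(133.15 − 140.8) / 14.89 = 3 × -7.6500 / 14.89
    = -22.9500 / 14.89 ≈ -1.541
Sk₂ < 0 ⇒ mean < median ⇒ left-skewed (negative skew).

-1.541, left-skewed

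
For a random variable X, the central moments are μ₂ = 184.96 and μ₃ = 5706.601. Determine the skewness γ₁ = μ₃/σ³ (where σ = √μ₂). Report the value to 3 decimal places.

2.269

σ = √μ₂ = √184.96 = 13.60000
σ³ = μ₂^(3/2) = 2515.45600
γ₁ = μ₃/σ³ = 5706.601 / 2515.45600 ≈ 2.269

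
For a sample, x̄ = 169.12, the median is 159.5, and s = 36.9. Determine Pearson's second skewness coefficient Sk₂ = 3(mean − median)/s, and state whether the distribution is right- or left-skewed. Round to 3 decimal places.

Sk₂ = 3(169.12 − 159.5) / 36.9 = 3 × 9.6200 / 36.9
    = 28.8600 / 36.9 ≈ 0.782
Sk₂ > 0 ⇒ mean > median ⇒ right-skewed (positive skew).

0.782, right-skewed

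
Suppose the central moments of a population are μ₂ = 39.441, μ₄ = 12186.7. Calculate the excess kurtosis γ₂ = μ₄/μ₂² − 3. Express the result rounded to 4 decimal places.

μ₂² = 39.441² = 1555.59248
μ₄/μ₂² = 12186.7 / 1555.59248 = 7.83412
γ₂ = 7.83412 − 3 ≈ 4.8341

4.8341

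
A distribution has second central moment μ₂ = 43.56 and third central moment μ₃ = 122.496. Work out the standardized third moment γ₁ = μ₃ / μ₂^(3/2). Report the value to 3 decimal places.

σ = √μ₂ = √43.56 = 6.60000
σ³ = μ₂^(3/2) = 287.49600
γ₁ = μ₃/σ³ = 122.496 / 287.49600 ≈ 0.426

0.426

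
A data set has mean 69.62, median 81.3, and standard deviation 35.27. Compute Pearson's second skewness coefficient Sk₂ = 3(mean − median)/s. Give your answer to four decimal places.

-0.9935

Sk₂ = 3(69.62 − 81.3) / 35.27 = 3 × -11.6800 / 35.27
    = -35.0400 / 35.27 ≈ -0.9935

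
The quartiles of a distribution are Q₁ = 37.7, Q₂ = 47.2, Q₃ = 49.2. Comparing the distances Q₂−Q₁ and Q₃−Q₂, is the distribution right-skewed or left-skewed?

left-skewed

Q₂ − Q₁ = 9.5;  Q₃ − Q₂ = 2.0
Q₂ − Q₁ > Q₃ − Q₂ ⇒ the lower half is more spread out ⇒ left-skewed.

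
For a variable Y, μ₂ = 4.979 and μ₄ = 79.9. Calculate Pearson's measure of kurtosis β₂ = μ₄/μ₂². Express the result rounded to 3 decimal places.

μ₂² = 4.979² = 24.79044
μ₄/μ₂² = 79.9 / 24.79044 = 3.22302
β₂ ≈ 3.223

3.223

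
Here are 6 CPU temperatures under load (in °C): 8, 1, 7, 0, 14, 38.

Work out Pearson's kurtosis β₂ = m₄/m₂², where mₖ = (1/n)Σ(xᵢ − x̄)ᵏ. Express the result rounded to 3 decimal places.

x̄ = 11.3333
Σ(xᵢ − x̄)² = 983.3333 ⇒ m₂ = 163.88889
Σ(xᵢ − x̄)⁴ = 534105.1111 ⇒ m₄ = 89017.51852
m₂² = 26859.56790
β₂ = m₄/m₂² = 89017.51852 / 26859.56790 ≈ 3.314

3.314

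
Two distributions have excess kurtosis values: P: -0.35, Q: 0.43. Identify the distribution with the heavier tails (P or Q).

Q

Higher excess kurtosis ⇒ heavier tails relative to the normal distribution.
-0.35 vs 0.43: the larger is 0.43, so Q has heavier tails. (Q is leptokurtic — heavier-than-normal tails; the other is platykurtic.)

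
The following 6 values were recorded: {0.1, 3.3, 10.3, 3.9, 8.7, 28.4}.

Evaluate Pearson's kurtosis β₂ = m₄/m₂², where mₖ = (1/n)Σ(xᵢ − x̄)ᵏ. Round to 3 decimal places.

3.310

x̄ = 9.1167
Σ(xᵢ − x̄)² = 515.7683 ⇒ m₂ = 85.96139
Σ(xᵢ − x̄)⁴ = 146767.1700 ⇒ m₄ = 24461.19501
m₂² = 7389.36038
β₂ = m₄/m₂² = 24461.19501 / 7389.36038 ≈ 3.310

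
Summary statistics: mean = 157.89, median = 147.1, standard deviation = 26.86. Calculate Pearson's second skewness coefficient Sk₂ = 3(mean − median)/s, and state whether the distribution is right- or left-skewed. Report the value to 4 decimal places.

Sk₂ = 3(157.89 − 147.1) / 26.86 = 3 × 10.7900 / 26.86
    = 32.3700 / 26.86 ≈ 1.2051
Sk₂ > 0 ⇒ mean > median ⇒ right-skewed (positive skew).

1.2051, right-skewed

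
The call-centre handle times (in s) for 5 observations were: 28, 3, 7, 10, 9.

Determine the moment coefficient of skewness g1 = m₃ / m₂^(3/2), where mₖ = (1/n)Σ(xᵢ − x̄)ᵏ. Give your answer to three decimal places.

1.203

x̄ = (28 + 3 + 7 + 10 + 9) / 5 = 11.4000
deviations (xᵢ − x̄): 16.6000, -8.4000, -4.4000, -1.4000, -2.4000
Σ(xᵢ − x̄)² = 373.2000 ⇒ m₂ = 373.2000/5 = 74.64000
Σ(xᵢ − x̄)³ = 3879.8400 ⇒ m₃ = 3879.8400/5 = 775.96800
m₂^(3/2) = 74.64000^(1.5) = 644.84813
g1 = m₃ / m₂^(3/2) = 775.96800 / 644.84813 ≈ 1.203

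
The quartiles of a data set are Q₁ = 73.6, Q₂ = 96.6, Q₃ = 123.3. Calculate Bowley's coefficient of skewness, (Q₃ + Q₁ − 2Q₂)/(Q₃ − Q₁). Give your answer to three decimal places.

0.074

numerator: Q₃ + Q₁ − 2Q₂ = 123.3 + 73.6 − 2×96.6 = 3.7000
denominator: Q₃ − Q₁ = 123.3 − 73.6 = 49.7000
Bowley skewness = 3.7000 / 49.7000 ≈ 0.074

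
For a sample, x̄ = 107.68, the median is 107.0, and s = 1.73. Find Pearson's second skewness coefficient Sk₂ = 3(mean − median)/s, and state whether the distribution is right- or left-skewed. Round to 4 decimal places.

Sk₂ = 3(107.68 − 107.0) / 1.73 = 3 × 0.6800 / 1.73
    = 2.0400 / 1.73 ≈ 1.1792
Sk₂ > 0 ⇒ mean > median ⇒ right-skewed (positive skew).

1.1792, right-skewed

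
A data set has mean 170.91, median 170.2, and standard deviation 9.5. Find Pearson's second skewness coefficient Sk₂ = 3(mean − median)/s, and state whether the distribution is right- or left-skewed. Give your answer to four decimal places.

Sk₂ = 3(170.91 − 170.2) / 9.5 = 3 × 0.7100 / 9.5
    = 2.1300 / 9.5 ≈ 0.2242
Sk₂ > 0 ⇒ mean > median ⇒ right-skewed (positive skew).

0.2242, right-skewed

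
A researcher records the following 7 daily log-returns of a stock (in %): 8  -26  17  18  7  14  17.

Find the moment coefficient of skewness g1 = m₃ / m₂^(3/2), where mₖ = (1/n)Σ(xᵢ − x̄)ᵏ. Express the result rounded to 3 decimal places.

x̄ = (8 - 26 + 17 + 18 + 7 + 14 + 17) / 7 = 7.8571
deviations (xᵢ − x̄): 0.1429, -33.8571, 9.1429, 10.1429, -0.8571, 6.1429, 9.1429
Σ(xᵢ − x̄)² = 1454.8571 ⇒ m₂ = 1454.8571/7 = 207.83673
Σ(xᵢ − x̄)³ = -36007.4694 ⇒ m₃ = -36007.4694/7 = -5143.92420
m₂^(3/2) = 207.83673^(1.5) = 2996.28739
g1 = m₃ / m₂^(3/2) = -5143.92420 / 2996.28739 ≈ -1.717

-1.717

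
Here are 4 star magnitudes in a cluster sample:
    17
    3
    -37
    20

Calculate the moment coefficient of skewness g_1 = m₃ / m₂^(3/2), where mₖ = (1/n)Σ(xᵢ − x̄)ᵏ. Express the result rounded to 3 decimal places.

x̄ = (17 + 3 - 37 + 20) / 4 = 0.7500
deviations (xᵢ − x̄): 16.2500, 2.2500, -37.7500, 19.2500
Σ(xᵢ − x̄)² = 2064.7500 ⇒ m₂ = 2064.7500/4 = 516.18750
Σ(xᵢ − x̄)³ = -42360.3750 ⇒ m₃ = -42360.3750/4 = -10590.09375
m₂^(3/2) = 516.18750^(1.5) = 11727.65618
g_1 = m₃ / m₂^(3/2) = -10590.09375 / 11727.65618 ≈ -0.903

-0.903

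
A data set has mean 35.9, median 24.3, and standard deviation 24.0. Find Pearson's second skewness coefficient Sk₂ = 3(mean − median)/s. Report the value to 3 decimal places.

1.450

Sk₂ = 3(35.9 − 24.3) / 24.0 = 3 × 11.6000 / 24.0
    = 34.8000 / 24.0 ≈ 1.450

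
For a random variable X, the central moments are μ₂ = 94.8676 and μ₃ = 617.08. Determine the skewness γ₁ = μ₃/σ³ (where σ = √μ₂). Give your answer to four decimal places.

σ = √μ₂ = √94.8676 = 9.74000
σ³ = μ₂^(3/2) = 924.01042
γ₁ = μ₃/σ³ = 617.08 / 924.01042 ≈ 0.6678

0.6678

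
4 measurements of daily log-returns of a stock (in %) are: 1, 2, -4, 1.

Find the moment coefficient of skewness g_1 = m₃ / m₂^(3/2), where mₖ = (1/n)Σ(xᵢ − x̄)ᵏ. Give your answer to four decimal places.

x̄ = (1 + 2 - 4 + 1) / 4 = 0.0000
deviations (xᵢ − x̄): 1.0000, 2.0000, -4.0000, 1.0000
Σ(xᵢ − x̄)² = 22.0000 ⇒ m₂ = 22.0000/4 = 5.50000
Σ(xᵢ − x̄)³ = -54.0000 ⇒ m₃ = -54.0000/4 = -13.50000
m₂^(3/2) = 5.50000^(1.5) = 12.89864
g_1 = m₃ / m₂^(3/2) = -13.50000 / 12.89864 ≈ -1.0466

-1.0466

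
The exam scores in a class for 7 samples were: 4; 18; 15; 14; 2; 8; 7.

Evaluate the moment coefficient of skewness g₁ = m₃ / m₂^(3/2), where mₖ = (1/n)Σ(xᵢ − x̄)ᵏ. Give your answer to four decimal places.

0.1028

x̄ = (4 + 18 + 15 + 14 + 2 + 8 + 7) / 7 = 9.7143
deviations (xᵢ − x̄): -5.7143, 8.2857, 5.2857, 4.2857, -7.7143, -1.7143, -2.7143
Σ(xᵢ − x̄)² = 217.4286 ⇒ m₂ = 217.4286/7 = 31.06122
Σ(xᵢ − x̄)³ = 124.5306 ⇒ m₃ = 124.5306/7 = 17.79009
m₂^(3/2) = 31.06122^(1.5) = 173.11227
g₁ = m₃ / m₂^(3/2) = 17.79009 / 173.11227 ≈ 0.1028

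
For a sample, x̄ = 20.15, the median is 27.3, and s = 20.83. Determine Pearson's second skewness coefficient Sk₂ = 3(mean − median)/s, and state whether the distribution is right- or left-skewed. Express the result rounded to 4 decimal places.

-1.0298, left-skewed

Sk₂ = 3(20.15 − 27.3) / 20.83 = 3 × -7.1500 / 20.83
    = -21.4500 / 20.83 ≈ -1.0298
Sk₂ < 0 ⇒ mean < median ⇒ left-skewed (negative skew).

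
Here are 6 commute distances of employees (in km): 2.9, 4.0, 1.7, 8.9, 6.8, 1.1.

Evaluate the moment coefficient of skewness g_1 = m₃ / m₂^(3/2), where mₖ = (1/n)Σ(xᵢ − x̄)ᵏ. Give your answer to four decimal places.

0.5352

x̄ = (2.9 + 4.0 + 1.7 + 8.9 + 6.8 + 1.1) / 6 = 4.2333
deviations (xᵢ − x̄): -1.3333, -0.2333, -2.5333, 4.6667, 2.5667, -3.1333
Σ(xᵢ − x̄)² = 46.4333 ⇒ m₂ = 46.4333/6 = 7.73889
Σ(xᵢ − x̄)³ = 69.1344 ⇒ m₃ = 69.1344/6 = 11.52241
m₂^(3/2) = 7.73889^(1.5) = 21.52871
g_1 = m₃ / m₂^(3/2) = 11.52241 / 21.52871 ≈ 0.5352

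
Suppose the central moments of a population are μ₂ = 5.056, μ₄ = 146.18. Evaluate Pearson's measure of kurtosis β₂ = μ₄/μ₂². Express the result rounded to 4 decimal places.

5.7184

μ₂² = 5.056² = 25.56314
μ₄/μ₂² = 146.18 / 25.56314 = 5.71839
β₂ ≈ 5.7184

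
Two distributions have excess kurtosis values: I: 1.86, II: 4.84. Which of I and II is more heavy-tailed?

Higher excess kurtosis ⇒ heavier tails relative to the normal distribution.
1.86 vs 4.84: the larger is 4.84, so II has heavier tails.

II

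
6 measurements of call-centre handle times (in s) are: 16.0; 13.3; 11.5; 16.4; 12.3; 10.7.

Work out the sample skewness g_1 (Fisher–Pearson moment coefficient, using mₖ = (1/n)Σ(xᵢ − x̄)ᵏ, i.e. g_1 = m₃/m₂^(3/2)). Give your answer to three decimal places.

0.324

x̄ = (16.0 + 13.3 + 11.5 + 16.4 + 12.3 + 10.7) / 6 = 13.3667
deviations (xᵢ − x̄): 2.6333, -0.0667, -1.8667, 3.0333, -1.0667, -2.6667
Σ(xᵢ − x̄)² = 27.8733 ⇒ m₂ = 27.8733/6 = 4.64556
Σ(xᵢ − x̄)³ = 19.4896 ⇒ m₃ = 19.4896/6 = 3.24826
m₂^(3/2) = 4.64556^(1.5) = 10.01282
g_1 = m₃ / m₂^(3/2) = 3.24826 / 10.01282 ≈ 0.324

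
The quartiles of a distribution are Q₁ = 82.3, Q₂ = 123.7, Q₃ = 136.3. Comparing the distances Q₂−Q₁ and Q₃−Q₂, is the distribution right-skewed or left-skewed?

Q₂ − Q₁ = 41.4;  Q₃ − Q₂ = 12.6
Q₂ − Q₁ > Q₃ − Q₂ ⇒ the lower half is more spread out ⇒ left-skewed.

left-skewed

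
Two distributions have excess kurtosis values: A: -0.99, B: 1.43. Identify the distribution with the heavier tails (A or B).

B

Higher excess kurtosis ⇒ heavier tails relative to the normal distribution.
-0.99 vs 1.43: the larger is 1.43, so B has heavier tails. (B is leptokurtic — heavier-than-normal tails; the other is platykurtic.)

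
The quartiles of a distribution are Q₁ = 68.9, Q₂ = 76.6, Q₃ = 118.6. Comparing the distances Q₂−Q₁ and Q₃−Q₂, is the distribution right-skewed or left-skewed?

Q₂ − Q₁ = 7.7;  Q₃ − Q₂ = 42.0
Q₃ − Q₂ > Q₂ − Q₁ ⇒ the upper half is more spread out ⇒ right-skewed.

right-skewed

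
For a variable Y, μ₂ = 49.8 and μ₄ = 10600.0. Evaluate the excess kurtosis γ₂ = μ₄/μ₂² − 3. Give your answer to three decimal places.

μ₂² = 49.8² = 2480.04000
μ₄/μ₂² = 10600.0 / 2480.04000 = 4.27412
γ₂ = 4.27412 − 3 ≈ 1.274

1.274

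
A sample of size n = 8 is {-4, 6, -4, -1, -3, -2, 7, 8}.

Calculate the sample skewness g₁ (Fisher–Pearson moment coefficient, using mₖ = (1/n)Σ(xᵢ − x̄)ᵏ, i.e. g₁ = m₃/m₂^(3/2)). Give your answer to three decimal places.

0.442

x̄ = (-4 + 6 - 4 - 1 - 3 - 2 + 7 + 8) / 8 = 0.8750
deviations (xᵢ − x̄): -4.8750, 5.1250, -4.8750, -1.8750, -3.8750, -2.8750, 6.1250, 7.1250
Σ(xᵢ − x̄)² = 188.8750 ⇒ m₂ = 188.8750/8 = 23.60938
Σ(xᵢ − x̄)³ = 405.8438 ⇒ m₃ = 405.8438/8 = 50.73047
m₂^(3/2) = 23.60938^(1.5) = 114.71672
g₁ = m₃ / m₂^(3/2) = 50.73047 / 114.71672 ≈ 0.442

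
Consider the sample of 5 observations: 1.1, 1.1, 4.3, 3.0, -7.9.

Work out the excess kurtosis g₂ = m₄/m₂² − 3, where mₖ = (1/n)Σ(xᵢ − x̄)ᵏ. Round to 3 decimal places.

x̄ = 0.3200
Σ(xᵢ − x̄)² = 91.8080 ⇒ m₂ = 18.36160
Σ(xᵢ − x̄)⁴ = 4868.7341 ⇒ m₄ = 973.74682
m₂² = 337.14835
g₂ = m₄/m₂² − 3 = 2.88819 − 3 ≈ -0.112

-0.112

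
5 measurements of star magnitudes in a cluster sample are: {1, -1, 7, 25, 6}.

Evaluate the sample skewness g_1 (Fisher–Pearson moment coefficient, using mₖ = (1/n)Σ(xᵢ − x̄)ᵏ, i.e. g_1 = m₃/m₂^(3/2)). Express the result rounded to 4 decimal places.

x̄ = (1 - 1 + 7 + 25 + 6) / 5 = 7.6000
deviations (xᵢ − x̄): -6.6000, -8.6000, -0.6000, 17.4000, -1.6000
Σ(xᵢ − x̄)² = 423.2000 ⇒ m₂ = 423.2000/5 = 84.64000
Σ(xᵢ − x̄)³ = 4340.1600 ⇒ m₃ = 4340.1600/5 = 868.03200
m₂^(3/2) = 84.64000^(1.5) = 778.68800
g_1 = m₃ / m₂^(3/2) = 868.03200 / 778.68800 ≈ 1.1147

1.1147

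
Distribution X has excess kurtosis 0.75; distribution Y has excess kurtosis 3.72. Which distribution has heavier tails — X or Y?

Higher excess kurtosis ⇒ heavier tails relative to the normal distribution.
0.75 vs 3.72: the larger is 3.72, so Y has heavier tails.

Y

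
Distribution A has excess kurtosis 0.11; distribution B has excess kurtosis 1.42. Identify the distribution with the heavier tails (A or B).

B

Higher excess kurtosis ⇒ heavier tails relative to the normal distribution.
0.11 vs 1.42: the larger is 1.42, so B has heavier tails.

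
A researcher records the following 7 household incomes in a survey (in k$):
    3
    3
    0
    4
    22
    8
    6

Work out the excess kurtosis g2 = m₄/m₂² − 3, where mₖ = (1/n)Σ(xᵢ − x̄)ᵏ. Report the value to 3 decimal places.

x̄ = 6.5714
Σ(xᵢ − x̄)² = 315.7143 ⇒ m₂ = 45.10204
Σ(xᵢ − x̄)⁴ = 58901.6385 ⇒ m₄ = 8414.51978
m₂² = 2034.19409
g2 = m₄/m₂² − 3 = 4.13654 − 3 ≈ 1.137

1.137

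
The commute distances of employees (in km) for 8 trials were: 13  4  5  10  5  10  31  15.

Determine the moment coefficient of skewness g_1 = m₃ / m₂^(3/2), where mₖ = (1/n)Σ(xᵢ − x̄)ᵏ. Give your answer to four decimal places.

x̄ = (13 + 4 + 5 + 10 + 5 + 10 + 31 + 15) / 8 = 11.6250
deviations (xᵢ − x̄): 1.3750, -7.6250, -6.6250, -1.6250, -6.6250, -1.6250, 19.3750, 3.3750
Σ(xᵢ − x̄)² = 539.8750 ⇒ m₂ = 539.8750/8 = 67.48438
Σ(xᵢ − x̄)³ = 6280.7813 ⇒ m₃ = 6280.7813/8 = 785.09766
m₂^(3/2) = 67.48438^(1.5) = 554.37654
g_1 = m₃ / m₂^(3/2) = 785.09766 / 554.37654 ≈ 1.4162

1.4162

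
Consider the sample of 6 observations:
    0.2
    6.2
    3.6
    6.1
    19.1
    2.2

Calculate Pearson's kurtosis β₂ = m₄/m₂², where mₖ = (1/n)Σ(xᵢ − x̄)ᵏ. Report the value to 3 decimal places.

3.437

x̄ = 6.2333
Σ(xᵢ − x̄)² = 225.1733 ⇒ m₂ = 37.52889
Σ(xᵢ − x̄)⁴ = 29044.9387 ⇒ m₄ = 4840.82312
m₂² = 1408.41750
β₂ = m₄/m₂² = 4840.82312 / 1408.41750 ≈ 3.437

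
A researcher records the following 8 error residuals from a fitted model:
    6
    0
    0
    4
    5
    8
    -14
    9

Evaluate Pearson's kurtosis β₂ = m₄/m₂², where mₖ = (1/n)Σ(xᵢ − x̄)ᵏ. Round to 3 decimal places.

4.110

x̄ = 2.2500
Σ(xᵢ − x̄)² = 377.5000 ⇒ m₂ = 47.18750
Σ(xᵢ − x̄)⁴ = 73213.6563 ⇒ m₄ = 9151.70703
m₂² = 2226.66016
β₂ = m₄/m₂² = 9151.70703 / 2226.66016 ≈ 4.110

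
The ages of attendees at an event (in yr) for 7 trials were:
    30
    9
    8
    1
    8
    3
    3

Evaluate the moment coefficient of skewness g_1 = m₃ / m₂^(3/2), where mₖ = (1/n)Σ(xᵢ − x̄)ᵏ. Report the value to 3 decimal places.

1.627

x̄ = (30 + 9 + 8 + 1 + 8 + 3 + 3) / 7 = 8.8571
deviations (xᵢ − x̄): 21.1429, 0.1429, -0.8571, -7.8571, -0.8571, -5.8571, -5.8571
Σ(xᵢ − x̄)² = 578.8571 ⇒ m₂ = 578.8571/7 = 82.69388
Σ(xᵢ − x̄)³ = 8563.1020 ⇒ m₃ = 8563.1020/7 = 1223.30029
m₂^(3/2) = 82.69388^(1.5) = 751.98648
g_1 = m₃ / m₂^(3/2) = 1223.30029 / 751.98648 ≈ 1.627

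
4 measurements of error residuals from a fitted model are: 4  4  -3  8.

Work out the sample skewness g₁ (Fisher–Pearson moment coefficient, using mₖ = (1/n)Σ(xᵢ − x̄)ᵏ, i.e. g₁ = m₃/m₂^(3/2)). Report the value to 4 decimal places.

-0.5477

x̄ = (4 + 4 - 3 + 8) / 4 = 3.2500
deviations (xᵢ − x̄): 0.7500, 0.7500, -6.2500, 4.7500
Σ(xᵢ − x̄)² = 62.7500 ⇒ m₂ = 62.7500/4 = 15.68750
Σ(xᵢ − x̄)³ = -136.1250 ⇒ m₃ = -136.1250/4 = -34.03125
m₂^(3/2) = 15.68750^(1.5) = 62.13419
g₁ = m₃ / m₂^(3/2) = -34.03125 / 62.13419 ≈ -0.5477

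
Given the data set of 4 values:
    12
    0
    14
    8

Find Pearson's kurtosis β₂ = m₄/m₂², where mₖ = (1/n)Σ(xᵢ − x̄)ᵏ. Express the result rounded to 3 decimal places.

x̄ = 8.5000
Σ(xᵢ − x̄)² = 115.0000 ⇒ m₂ = 28.75000
Σ(xᵢ − x̄)⁴ = 6285.2500 ⇒ m₄ = 1571.31250
m₂² = 826.56250
β₂ = m₄/m₂² = 1571.31250 / 826.56250 ≈ 1.901

1.901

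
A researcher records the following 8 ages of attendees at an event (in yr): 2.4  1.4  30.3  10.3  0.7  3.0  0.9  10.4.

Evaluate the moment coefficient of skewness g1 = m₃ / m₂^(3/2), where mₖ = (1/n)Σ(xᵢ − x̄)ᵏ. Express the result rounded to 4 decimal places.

1.6478

x̄ = (2.4 + 1.4 + 30.3 + 10.3 + 0.7 + 3.0 + 0.9 + 10.4) / 8 = 7.4250
deviations (xᵢ − x̄): -5.0250, -6.0250, 22.8750, 2.8750, -6.7250, -4.4250, -6.5250, 2.9750
Σ(xᵢ − x̄)² = 709.3150 ⇒ m₂ = 709.3150/8 = 88.66438
Σ(xᵢ − x̄)³ = 11005.6073 ⇒ m₃ = 11005.6073/8 = 1375.70091
m₂^(3/2) = 88.66438^(1.5) = 834.87938
g1 = m₃ / m₂^(3/2) = 1375.70091 / 834.87938 ≈ 1.6478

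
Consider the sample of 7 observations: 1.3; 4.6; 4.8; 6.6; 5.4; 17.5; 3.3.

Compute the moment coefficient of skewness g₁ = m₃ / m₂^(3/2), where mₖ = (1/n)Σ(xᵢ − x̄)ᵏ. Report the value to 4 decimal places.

1.5997

x̄ = (1.3 + 4.6 + 4.8 + 6.6 + 5.4 + 17.5 + 3.3) / 7 = 6.2143
deviations (xᵢ − x̄): -4.9143, -1.6143, -1.4143, 0.3857, -0.8143, 11.2857, -2.9143
Σ(xᵢ − x̄)² = 165.4286 ⇒ m₂ = 165.4286/7 = 23.63265
Σ(xᵢ − x̄)³ = 1286.4812 ⇒ m₃ = 1286.4812/7 = 183.78303
m₂^(3/2) = 23.63265^(1.5) = 114.88643
g₁ = m₃ / m₂^(3/2) = 183.78303 / 114.88643 ≈ 1.5997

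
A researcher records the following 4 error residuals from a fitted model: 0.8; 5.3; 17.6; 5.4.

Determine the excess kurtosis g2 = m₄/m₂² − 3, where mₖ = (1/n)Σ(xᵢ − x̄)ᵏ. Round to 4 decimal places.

x̄ = 7.2750
Σ(xᵢ − x̄)² = 155.9475 ⇒ m₂ = 38.98688
Σ(xᵢ − x̄)⁴ = 13150.0918 ⇒ m₄ = 3287.52295
m₂² = 1519.97642
g2 = m₄/m₂² − 3 = 2.16288 − 3 ≈ -0.8371

-0.8371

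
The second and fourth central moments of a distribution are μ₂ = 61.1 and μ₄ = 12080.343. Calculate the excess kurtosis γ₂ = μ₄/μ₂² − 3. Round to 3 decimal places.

0.236

μ₂² = 61.1² = 3733.21000
μ₄/μ₂² = 12080.343 / 3733.21000 = 3.23591
γ₂ = 3.23591 − 3 ≈ 0.236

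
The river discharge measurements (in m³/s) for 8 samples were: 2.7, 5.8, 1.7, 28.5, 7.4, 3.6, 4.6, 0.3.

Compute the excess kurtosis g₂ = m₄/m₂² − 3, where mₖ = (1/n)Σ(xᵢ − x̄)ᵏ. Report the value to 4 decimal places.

x̄ = 6.8250
Σ(xᵢ − x̄)² = 572.3950 ⇒ m₂ = 71.54938
Σ(xᵢ − x̄)⁴ = 223643.3185 ⇒ m₄ = 27955.41481
m₂² = 5119.31306
g₂ = m₄/m₂² − 3 = 5.46077 − 3 ≈ 2.4608

2.4608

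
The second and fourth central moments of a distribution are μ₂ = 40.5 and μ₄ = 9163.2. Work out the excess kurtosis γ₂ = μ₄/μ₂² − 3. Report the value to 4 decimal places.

2.5865

μ₂² = 40.5² = 1640.25000
μ₄/μ₂² = 9163.2 / 1640.25000 = 5.58647
γ₂ = 5.58647 − 3 ≈ 2.5865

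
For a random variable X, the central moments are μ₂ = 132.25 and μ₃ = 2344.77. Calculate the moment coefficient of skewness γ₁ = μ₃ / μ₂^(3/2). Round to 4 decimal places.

1.5417

σ = √μ₂ = √132.25 = 11.50000
σ³ = μ₂^(3/2) = 1520.87500
γ₁ = μ₃/σ³ = 2344.77 / 1520.87500 ≈ 1.5417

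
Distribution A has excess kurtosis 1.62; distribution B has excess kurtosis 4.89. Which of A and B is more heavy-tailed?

B

Higher excess kurtosis ⇒ heavier tails relative to the normal distribution.
1.62 vs 4.89: the larger is 4.89, so B has heavier tails.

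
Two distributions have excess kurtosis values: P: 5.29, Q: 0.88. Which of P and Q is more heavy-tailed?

P

Higher excess kurtosis ⇒ heavier tails relative to the normal distribution.
5.29 vs 0.88: the larger is 5.29, so P has heavier tails.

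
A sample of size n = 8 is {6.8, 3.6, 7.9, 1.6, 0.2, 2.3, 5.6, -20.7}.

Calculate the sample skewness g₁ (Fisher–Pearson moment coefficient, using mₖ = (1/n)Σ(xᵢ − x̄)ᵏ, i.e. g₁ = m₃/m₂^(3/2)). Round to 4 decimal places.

-1.8953

x̄ = (6.8 + 3.6 + 7.9 + 1.6 + 0.2 + 2.3 + 5.6 - 20.7) / 8 = 0.9125
deviations (xᵢ − x̄): 5.8875, 2.6875, 6.9875, 0.6875, -0.7125, 1.3875, 4.6875, -21.6125
Σ(xᵢ − x̄)² = 582.6888 ⇒ m₂ = 582.6888/8 = 72.83609
Σ(xᵢ − x̄)³ = -9424.9178 ⇒ m₃ = -9424.9178/8 = -1178.11473
m₂^(3/2) = 72.83609^(1.5) = 621.61283
g₁ = m₃ / m₂^(3/2) = -1178.11473 / 621.61283 ≈ -1.8953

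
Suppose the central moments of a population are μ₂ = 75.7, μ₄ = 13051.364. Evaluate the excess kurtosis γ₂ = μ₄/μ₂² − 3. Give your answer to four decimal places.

μ₂² = 75.7² = 5730.49000
μ₄/μ₂² = 13051.364 / 5730.49000 = 2.27753
γ₂ = 2.27753 − 3 ≈ -0.7225

-0.7225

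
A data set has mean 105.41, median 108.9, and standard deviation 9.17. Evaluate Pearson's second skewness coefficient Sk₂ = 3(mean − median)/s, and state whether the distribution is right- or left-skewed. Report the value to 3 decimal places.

Sk₂ = 3(105.41 − 108.9) / 9.17 = 3 × -3.4900 / 9.17
    = -10.4700 / 9.17 ≈ -1.142
Sk₂ < 0 ⇒ mean < median ⇒ left-skewed (negative skew).

-1.142, left-skewed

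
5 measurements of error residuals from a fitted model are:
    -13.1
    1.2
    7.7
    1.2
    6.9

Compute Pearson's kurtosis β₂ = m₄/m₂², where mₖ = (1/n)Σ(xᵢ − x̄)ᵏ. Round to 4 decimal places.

x̄ = 0.7800
Σ(xᵢ − x̄)² = 278.3480 ⇒ m₂ = 55.66960
Σ(xᵢ − x̄)⁴ = 40811.7195 ⇒ m₄ = 8162.34389
m₂² = 3099.10436
β₂ = m₄/m₂² = 8162.34389 / 3099.10436 ≈ 2.6338

2.6338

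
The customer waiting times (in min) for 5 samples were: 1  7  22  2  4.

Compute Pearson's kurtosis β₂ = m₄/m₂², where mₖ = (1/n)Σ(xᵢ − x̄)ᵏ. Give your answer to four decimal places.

x̄ = 7.2000
Σ(xᵢ − x̄)² = 294.8000 ⇒ m₂ = 58.96000
Σ(xᵢ − x̄)⁴ = 50292.1760 ⇒ m₄ = 10058.43520
m₂² = 3476.28160
β₂ = m₄/m₂² = 10058.43520 / 3476.28160 ≈ 2.8934

2.8934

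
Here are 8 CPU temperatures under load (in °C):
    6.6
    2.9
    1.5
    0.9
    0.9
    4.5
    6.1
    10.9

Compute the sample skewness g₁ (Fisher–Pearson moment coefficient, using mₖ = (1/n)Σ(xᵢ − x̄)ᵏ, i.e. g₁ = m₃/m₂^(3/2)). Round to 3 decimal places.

x̄ = (6.6 + 2.9 + 1.5 + 0.9 + 0.9 + 4.5 + 6.1 + 10.9) / 8 = 4.2875
deviations (xᵢ − x̄): 2.3125, -1.3875, -2.7875, -3.3875, -3.3875, 0.2125, 1.8125, 6.6125
Σ(xᵢ − x̄)² = 85.0488 ⇒ m₂ = 85.0488/8 = 10.63109
Σ(xᵢ − x̄)³ = 205.3883 ⇒ m₃ = 205.3883/8 = 25.67354
m₂^(3/2) = 10.63109^(1.5) = 34.66306
g₁ = m₃ / m₂^(3/2) = 25.67354 / 34.66306 ≈ 0.741

0.741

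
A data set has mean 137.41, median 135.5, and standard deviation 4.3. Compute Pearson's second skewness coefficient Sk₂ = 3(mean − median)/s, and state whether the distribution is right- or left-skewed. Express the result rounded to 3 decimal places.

Sk₂ = 3(137.41 − 135.5) / 4.3 = 3 × 1.9100 / 4.3
    = 5.7300 / 4.3 ≈ 1.333
Sk₂ > 0 ⇒ mean > median ⇒ right-skewed (positive skew).

1.333, right-skewed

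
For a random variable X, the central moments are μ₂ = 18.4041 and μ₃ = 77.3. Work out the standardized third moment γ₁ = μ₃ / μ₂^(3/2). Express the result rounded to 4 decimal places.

0.9791

σ = √μ₂ = √18.4041 = 4.29000
σ³ = μ₂^(3/2) = 78.95359
γ₁ = μ₃/σ³ = 77.3 / 78.95359 ≈ 0.9791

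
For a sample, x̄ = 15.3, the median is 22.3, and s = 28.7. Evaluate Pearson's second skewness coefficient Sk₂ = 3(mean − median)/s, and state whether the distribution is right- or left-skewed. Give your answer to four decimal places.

Sk₂ = 3(15.3 − 22.3) / 28.7 = 3 × -7.0000 / 28.7
    = -21.0000 / 28.7 ≈ -0.7317
Sk₂ < 0 ⇒ mean < median ⇒ left-skewed (negative skew).

-0.7317, left-skewed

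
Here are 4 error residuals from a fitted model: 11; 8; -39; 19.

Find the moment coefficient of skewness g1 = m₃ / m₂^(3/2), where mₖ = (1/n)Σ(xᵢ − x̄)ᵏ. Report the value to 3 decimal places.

x̄ = (11 + 8 - 39 + 19) / 4 = -0.2500
deviations (xᵢ − x̄): 11.2500, 8.2500, -38.7500, 19.2500
Σ(xᵢ − x̄)² = 2066.7500 ⇒ m₂ = 2066.7500/4 = 516.68750
Σ(xᵢ − x̄)³ = -49066.8750 ⇒ m₃ = -49066.8750/4 = -12266.71875
m₂^(3/2) = 516.68750^(1.5) = 11744.70012
g1 = m₃ / m₂^(3/2) = -12266.71875 / 11744.70012 ≈ -1.044

-1.044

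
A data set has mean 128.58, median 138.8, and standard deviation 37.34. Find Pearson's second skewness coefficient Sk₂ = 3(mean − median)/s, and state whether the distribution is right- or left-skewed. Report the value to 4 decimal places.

Sk₂ = 3(128.58 − 138.8) / 37.34 = 3 × -10.2200 / 37.34
    = -30.6600 / 37.34 ≈ -0.8211
Sk₂ < 0 ⇒ mean < median ⇒ left-skewed (negative skew).

-0.8211, left-skewed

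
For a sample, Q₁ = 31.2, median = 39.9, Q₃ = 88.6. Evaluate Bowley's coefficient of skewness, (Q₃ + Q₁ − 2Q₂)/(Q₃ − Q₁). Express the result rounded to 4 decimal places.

numerator: Q₃ + Q₁ − 2Q₂ = 88.6 + 31.2 − 2×39.9 = 40.0000
denominator: Q₃ − Q₁ = 88.6 − 31.2 = 57.4000
Bowley skewness = 40.0000 / 57.4000 ≈ 0.6969

0.6969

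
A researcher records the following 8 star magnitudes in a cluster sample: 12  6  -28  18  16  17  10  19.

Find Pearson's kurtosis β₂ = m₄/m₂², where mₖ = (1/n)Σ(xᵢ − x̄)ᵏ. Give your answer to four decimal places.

5.2343

x̄ = 8.7500
Σ(xᵢ − x̄)² = 1681.5000 ⇒ m₂ = 210.18750
Σ(xᵢ − x̄)⁴ = 1849944.6563 ⇒ m₄ = 231243.08203
m₂² = 44178.78516
β₂ = m₄/m₂² = 231243.08203 / 44178.78516 ≈ 5.2343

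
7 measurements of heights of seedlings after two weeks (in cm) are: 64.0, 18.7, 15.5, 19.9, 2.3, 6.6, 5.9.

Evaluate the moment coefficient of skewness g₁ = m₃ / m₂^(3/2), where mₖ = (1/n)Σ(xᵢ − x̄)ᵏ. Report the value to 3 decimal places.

x̄ = (64.0 + 18.7 + 15.5 + 19.9 + 2.3 + 6.6 + 5.9) / 7 = 18.9857
deviations (xᵢ − x̄): 45.0143, -0.2857, -3.4857, 0.9143, -16.6857, -12.3857, -13.0857
Σ(xᵢ − x̄)² = 2642.4086 ⇒ m₂ = 2642.4086/7 = 377.48694
Σ(xᵢ − x̄)³ = 82383.8951 ⇒ m₃ = 82383.8951/7 = 11769.12787
m₂^(3/2) = 377.48694^(1.5) = 7334.20245
g₁ = m₃ / m₂^(3/2) = 11769.12787 / 7334.20245 ≈ 1.605

1.605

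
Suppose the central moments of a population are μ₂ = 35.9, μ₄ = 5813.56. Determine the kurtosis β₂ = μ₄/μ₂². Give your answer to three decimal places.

4.511

μ₂² = 35.9² = 1288.81000
μ₄/μ₂² = 5813.56 / 1288.81000 = 4.51080
β₂ ≈ 4.511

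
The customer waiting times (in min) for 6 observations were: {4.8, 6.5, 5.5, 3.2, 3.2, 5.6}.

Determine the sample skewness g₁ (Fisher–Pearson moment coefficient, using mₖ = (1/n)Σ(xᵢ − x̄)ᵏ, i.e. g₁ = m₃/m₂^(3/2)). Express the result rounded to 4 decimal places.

x̄ = (4.8 + 6.5 + 5.5 + 3.2 + 3.2 + 5.6) / 6 = 4.8000
deviations (xᵢ − x̄): 0.0000, 1.7000, 0.7000, -1.6000, -1.6000, 0.8000
Σ(xᵢ − x̄)² = 9.1400 ⇒ m₂ = 9.1400/6 = 1.52333
Σ(xᵢ − x̄)³ = -2.4240 ⇒ m₃ = -2.4240/6 = -0.40400
m₂^(3/2) = 1.52333^(1.5) = 1.88015
g₁ = m₃ / m₂^(3/2) = -0.40400 / 1.88015 ≈ -0.2149

-0.2149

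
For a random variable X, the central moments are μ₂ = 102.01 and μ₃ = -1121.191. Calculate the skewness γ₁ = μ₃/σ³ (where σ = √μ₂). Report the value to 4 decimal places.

-1.0882

σ = √μ₂ = √102.01 = 10.10000
σ³ = μ₂^(3/2) = 1030.30100
γ₁ = μ₃/σ³ = -1121.191 / 1030.30100 ≈ -1.0882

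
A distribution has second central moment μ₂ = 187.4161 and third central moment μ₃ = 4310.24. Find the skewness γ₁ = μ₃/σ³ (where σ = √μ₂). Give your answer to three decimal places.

σ = √μ₂ = √187.4161 = 13.69000
σ³ = μ₂^(3/2) = 2565.72641
γ₁ = μ₃/σ³ = 4310.24 / 2565.72641 ≈ 1.680

1.680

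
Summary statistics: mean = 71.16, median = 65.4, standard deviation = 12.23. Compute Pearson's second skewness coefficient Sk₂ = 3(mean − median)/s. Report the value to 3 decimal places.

1.413

Sk₂ = 3(71.16 − 65.4) / 12.23 = 3 × 5.7600 / 12.23
    = 17.2800 / 12.23 ≈ 1.413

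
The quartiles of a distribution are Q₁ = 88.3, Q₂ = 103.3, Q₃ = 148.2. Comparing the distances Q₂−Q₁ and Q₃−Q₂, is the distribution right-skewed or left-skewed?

right-skewed

Q₂ − Q₁ = 15.0;  Q₃ − Q₂ = 44.9
Q₃ − Q₂ > Q₂ − Q₁ ⇒ the upper half is more spread out ⇒ right-skewed.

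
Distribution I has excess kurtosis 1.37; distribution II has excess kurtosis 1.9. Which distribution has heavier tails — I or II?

II

Higher excess kurtosis ⇒ heavier tails relative to the normal distribution.
1.37 vs 1.9: the larger is 1.9, so II has heavier tails.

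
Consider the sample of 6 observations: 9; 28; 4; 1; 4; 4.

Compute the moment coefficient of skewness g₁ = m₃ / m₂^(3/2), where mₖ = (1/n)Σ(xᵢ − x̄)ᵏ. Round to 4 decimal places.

1.5390

x̄ = (9 + 28 + 4 + 1 + 4 + 4) / 6 = 8.3333
deviations (xᵢ − x̄): 0.6667, 19.6667, -4.3333, -7.3333, -4.3333, -4.3333
Σ(xᵢ − x̄)² = 497.3333 ⇒ m₂ = 497.3333/6 = 82.88889
Σ(xᵢ − x̄)³ = 6968.4444 ⇒ m₃ = 6968.4444/6 = 1161.40741
m₂^(3/2) = 82.88889^(1.5) = 754.64809
g₁ = m₃ / m₂^(3/2) = 1161.40741 / 754.64809 ≈ 1.5390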